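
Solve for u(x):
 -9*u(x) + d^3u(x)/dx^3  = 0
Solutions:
 u(x) = C3*exp(3^(2/3)*x) + (C1*sin(3*3^(1/6)*x/2) + C2*cos(3*3^(1/6)*x/2))*exp(-3^(2/3)*x/2)


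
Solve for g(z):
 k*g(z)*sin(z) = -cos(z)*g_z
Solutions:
 g(z) = C1*exp(k*log(cos(z)))


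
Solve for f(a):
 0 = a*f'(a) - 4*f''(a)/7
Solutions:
 f(a) = C1 + C2*erfi(sqrt(14)*a/4)


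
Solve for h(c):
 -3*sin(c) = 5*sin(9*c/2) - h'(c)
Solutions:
 h(c) = C1 - 3*cos(c) - 10*cos(9*c/2)/9


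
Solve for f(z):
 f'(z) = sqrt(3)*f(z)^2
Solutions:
 f(z) = -1/(C1 + sqrt(3)*z)


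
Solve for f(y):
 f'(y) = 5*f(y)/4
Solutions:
 f(y) = C1*exp(5*y/4)


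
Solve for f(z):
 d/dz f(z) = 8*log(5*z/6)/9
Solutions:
 f(z) = C1 + 8*z*log(z)/9 - 8*z*log(6)/9 - 8*z/9 + 8*z*log(5)/9


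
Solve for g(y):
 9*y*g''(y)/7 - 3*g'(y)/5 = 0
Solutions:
 g(y) = C1 + C2*y^(22/15)


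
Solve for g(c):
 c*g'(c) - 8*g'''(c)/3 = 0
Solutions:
 g(c) = C1 + Integral(C2*airyai(3^(1/3)*c/2) + C3*airybi(3^(1/3)*c/2), c)


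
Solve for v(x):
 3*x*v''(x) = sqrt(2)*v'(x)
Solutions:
 v(x) = C1 + C2*x^(sqrt(2)/3 + 1)


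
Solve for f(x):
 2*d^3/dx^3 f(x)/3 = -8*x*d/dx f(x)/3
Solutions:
 f(x) = C1 + Integral(C2*airyai(-2^(2/3)*x) + C3*airybi(-2^(2/3)*x), x)


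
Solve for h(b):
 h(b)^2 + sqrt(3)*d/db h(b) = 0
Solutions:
 h(b) = 3/(C1 + sqrt(3)*b)


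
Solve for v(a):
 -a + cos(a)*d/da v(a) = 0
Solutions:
 v(a) = C1 + Integral(a/cos(a), a)


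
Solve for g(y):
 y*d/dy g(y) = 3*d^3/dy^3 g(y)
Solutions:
 g(y) = C1 + Integral(C2*airyai(3^(2/3)*y/3) + C3*airybi(3^(2/3)*y/3), y)


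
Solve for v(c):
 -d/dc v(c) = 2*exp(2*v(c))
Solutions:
 v(c) = log(-sqrt(-1/(C1 - 2*c))) - log(2)/2
 v(c) = log(-1/(C1 - 2*c))/2 - log(2)/2


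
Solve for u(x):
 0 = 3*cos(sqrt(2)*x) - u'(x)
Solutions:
 u(x) = C1 + 3*sqrt(2)*sin(sqrt(2)*x)/2


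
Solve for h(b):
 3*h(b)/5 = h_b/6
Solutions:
 h(b) = C1*exp(18*b/5)


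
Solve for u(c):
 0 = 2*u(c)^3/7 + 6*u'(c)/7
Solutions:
 u(c) = -sqrt(6)*sqrt(-1/(C1 - c))/2
 u(c) = sqrt(6)*sqrt(-1/(C1 - c))/2


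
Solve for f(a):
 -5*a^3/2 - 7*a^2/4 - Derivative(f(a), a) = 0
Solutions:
 f(a) = C1 - 5*a^4/8 - 7*a^3/12


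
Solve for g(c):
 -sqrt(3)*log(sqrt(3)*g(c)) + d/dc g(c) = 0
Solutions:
 -2*sqrt(3)*Integral(1/(2*log(_y) + log(3)), (_y, g(c)))/3 = C1 - c


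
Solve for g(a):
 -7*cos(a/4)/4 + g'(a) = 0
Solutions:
 g(a) = C1 + 7*sin(a/4)


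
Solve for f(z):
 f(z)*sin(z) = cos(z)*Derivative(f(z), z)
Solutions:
 f(z) = C1/cos(z)


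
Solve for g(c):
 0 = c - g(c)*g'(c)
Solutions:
 g(c) = -sqrt(C1 + c^2)
 g(c) = sqrt(C1 + c^2)


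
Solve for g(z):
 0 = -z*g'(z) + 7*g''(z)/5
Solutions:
 g(z) = C1 + C2*erfi(sqrt(70)*z/14)


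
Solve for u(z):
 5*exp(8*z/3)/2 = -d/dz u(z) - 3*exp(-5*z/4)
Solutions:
 u(z) = C1 - 15*exp(8*z/3)/16 + 12*exp(-5*z/4)/5


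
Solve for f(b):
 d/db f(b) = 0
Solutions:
 f(b) = C1


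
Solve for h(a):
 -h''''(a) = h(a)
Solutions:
 h(a) = (C1*sin(sqrt(2)*a/2) + C2*cos(sqrt(2)*a/2))*exp(-sqrt(2)*a/2) + (C3*sin(sqrt(2)*a/2) + C4*cos(sqrt(2)*a/2))*exp(sqrt(2)*a/2)


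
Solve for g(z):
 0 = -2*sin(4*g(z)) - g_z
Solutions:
 g(z) = -acos((-C1 - exp(16*z))/(C1 - exp(16*z)))/4 + pi/2
 g(z) = acos((-C1 - exp(16*z))/(C1 - exp(16*z)))/4


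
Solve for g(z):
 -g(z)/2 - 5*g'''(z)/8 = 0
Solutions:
 g(z) = C3*exp(-10^(2/3)*z/5) + (C1*sin(10^(2/3)*sqrt(3)*z/10) + C2*cos(10^(2/3)*sqrt(3)*z/10))*exp(10^(2/3)*z/10)


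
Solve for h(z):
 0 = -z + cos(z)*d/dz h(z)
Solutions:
 h(z) = C1 + Integral(z/cos(z), z)


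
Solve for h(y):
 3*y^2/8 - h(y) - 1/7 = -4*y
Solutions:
 h(y) = 3*y^2/8 + 4*y - 1/7


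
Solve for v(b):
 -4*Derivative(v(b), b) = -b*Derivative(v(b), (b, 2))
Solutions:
 v(b) = C1 + C2*b^5


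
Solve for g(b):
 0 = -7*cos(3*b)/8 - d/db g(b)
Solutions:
 g(b) = C1 - 7*sin(3*b)/24


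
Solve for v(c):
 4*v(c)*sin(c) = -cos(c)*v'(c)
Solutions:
 v(c) = C1*cos(c)^4


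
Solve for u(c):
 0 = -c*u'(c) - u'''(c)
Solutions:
 u(c) = C1 + Integral(C2*airyai(-c) + C3*airybi(-c), c)


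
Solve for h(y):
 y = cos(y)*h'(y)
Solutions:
 h(y) = C1 + Integral(y/cos(y), y)


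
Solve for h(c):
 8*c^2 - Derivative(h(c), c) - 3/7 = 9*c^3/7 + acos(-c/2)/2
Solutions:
 h(c) = C1 - 9*c^4/28 + 8*c^3/3 - c*acos(-c/2)/2 - 3*c/7 - sqrt(4 - c^2)/2


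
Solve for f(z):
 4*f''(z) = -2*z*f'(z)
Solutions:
 f(z) = C1 + C2*erf(z/2)


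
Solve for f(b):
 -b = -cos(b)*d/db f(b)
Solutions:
 f(b) = C1 + Integral(b/cos(b), b)


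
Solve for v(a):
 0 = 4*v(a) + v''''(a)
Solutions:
 v(a) = (C1*sin(a) + C2*cos(a))*exp(-a) + (C3*sin(a) + C4*cos(a))*exp(a)


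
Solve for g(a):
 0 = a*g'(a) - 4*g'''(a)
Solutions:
 g(a) = C1 + Integral(C2*airyai(2^(1/3)*a/2) + C3*airybi(2^(1/3)*a/2), a)


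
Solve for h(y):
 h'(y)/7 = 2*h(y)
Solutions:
 h(y) = C1*exp(14*y)


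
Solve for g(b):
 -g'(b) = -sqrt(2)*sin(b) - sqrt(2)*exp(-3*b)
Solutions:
 g(b) = C1 - sqrt(2)*cos(b) - sqrt(2)*exp(-3*b)/3


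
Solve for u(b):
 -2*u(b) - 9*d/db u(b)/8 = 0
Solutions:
 u(b) = C1*exp(-16*b/9)


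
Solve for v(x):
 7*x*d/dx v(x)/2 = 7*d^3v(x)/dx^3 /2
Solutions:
 v(x) = C1 + Integral(C2*airyai(x) + C3*airybi(x), x)


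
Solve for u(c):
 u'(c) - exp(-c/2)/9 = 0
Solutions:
 u(c) = C1 - 2*exp(-c/2)/9


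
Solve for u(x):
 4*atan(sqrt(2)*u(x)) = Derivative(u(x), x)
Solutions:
 Integral(1/atan(sqrt(2)*_y), (_y, u(x))) = C1 + 4*x


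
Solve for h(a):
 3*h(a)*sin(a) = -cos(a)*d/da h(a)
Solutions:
 h(a) = C1*cos(a)^3


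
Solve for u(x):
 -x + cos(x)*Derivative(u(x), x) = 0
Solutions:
 u(x) = C1 + Integral(x/cos(x), x)


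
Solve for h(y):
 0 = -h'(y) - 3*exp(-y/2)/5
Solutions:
 h(y) = C1 + 6*exp(-y/2)/5


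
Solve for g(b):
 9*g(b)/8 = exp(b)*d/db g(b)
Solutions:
 g(b) = C1*exp(-9*exp(-b)/8)


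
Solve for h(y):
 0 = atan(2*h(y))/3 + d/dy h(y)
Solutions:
 Integral(1/atan(2*_y), (_y, h(y))) = C1 - y/3


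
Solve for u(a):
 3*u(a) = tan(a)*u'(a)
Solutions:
 u(a) = C1*sin(a)^3


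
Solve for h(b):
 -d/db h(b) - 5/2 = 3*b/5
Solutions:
 h(b) = C1 - 3*b^2/10 - 5*b/2


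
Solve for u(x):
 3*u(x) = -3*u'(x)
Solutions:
 u(x) = C1*exp(-x)


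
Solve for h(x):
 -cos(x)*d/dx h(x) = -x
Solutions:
 h(x) = C1 + Integral(x/cos(x), x)


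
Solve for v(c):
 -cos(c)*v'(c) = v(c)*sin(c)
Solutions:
 v(c) = C1*cos(c)


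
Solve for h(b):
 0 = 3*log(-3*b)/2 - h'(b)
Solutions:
 h(b) = C1 + 3*b*log(-b)/2 + 3*b*(-1 + log(3))/2


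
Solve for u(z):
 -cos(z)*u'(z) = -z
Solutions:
 u(z) = C1 + Integral(z/cos(z), z)


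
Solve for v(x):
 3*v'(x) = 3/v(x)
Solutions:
 v(x) = -sqrt(C1 + 2*x)
 v(x) = sqrt(C1 + 2*x)


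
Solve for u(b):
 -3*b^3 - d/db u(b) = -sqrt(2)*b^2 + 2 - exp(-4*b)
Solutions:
 u(b) = C1 - 3*b^4/4 + sqrt(2)*b^3/3 - 2*b - exp(-4*b)/4


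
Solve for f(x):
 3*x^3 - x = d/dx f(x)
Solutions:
 f(x) = C1 + 3*x^4/4 - x^2/2


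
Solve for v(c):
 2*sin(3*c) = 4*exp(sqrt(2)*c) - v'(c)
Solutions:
 v(c) = C1 + 2*sqrt(2)*exp(sqrt(2)*c) + 2*cos(3*c)/3


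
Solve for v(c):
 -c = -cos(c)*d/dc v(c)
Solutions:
 v(c) = C1 + Integral(c/cos(c), c)


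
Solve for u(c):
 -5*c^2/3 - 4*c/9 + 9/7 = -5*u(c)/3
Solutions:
 u(c) = c^2 + 4*c/15 - 27/35


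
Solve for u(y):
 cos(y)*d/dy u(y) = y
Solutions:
 u(y) = C1 + Integral(y/cos(y), y)


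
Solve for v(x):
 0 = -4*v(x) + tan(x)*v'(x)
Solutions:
 v(x) = C1*sin(x)^4


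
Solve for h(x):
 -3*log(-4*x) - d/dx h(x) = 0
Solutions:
 h(x) = C1 - 3*x*log(-x) + 3*x*(1 - 2*log(2))


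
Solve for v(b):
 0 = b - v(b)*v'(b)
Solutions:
 v(b) = -sqrt(C1 + b^2)
 v(b) = sqrt(C1 + b^2)


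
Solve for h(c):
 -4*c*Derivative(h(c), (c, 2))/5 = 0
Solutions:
 h(c) = C1 + C2*c


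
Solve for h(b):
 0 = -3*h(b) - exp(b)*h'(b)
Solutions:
 h(b) = C1*exp(3*exp(-b))


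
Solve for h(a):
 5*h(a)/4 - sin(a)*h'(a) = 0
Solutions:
 h(a) = C1*(cos(a) - 1)^(5/8)/(cos(a) + 1)^(5/8)


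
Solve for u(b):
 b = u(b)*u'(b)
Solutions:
 u(b) = -sqrt(C1 + b^2)
 u(b) = sqrt(C1 + b^2)


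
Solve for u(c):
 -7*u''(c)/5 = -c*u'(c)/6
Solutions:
 u(c) = C1 + C2*erfi(sqrt(105)*c/42)


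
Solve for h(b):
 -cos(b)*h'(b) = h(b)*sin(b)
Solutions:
 h(b) = C1*cos(b)


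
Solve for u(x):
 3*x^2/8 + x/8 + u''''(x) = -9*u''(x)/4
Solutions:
 u(x) = C1 + C2*x + C3*sin(3*x/2) + C4*cos(3*x/2) - x^4/72 - x^3/108 + 2*x^2/27


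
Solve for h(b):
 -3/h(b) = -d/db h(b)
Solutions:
 h(b) = -sqrt(C1 + 6*b)
 h(b) = sqrt(C1 + 6*b)


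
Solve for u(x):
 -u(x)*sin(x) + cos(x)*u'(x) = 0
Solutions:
 u(x) = C1/cos(x)


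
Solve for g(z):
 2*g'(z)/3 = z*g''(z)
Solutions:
 g(z) = C1 + C2*z^(5/3)


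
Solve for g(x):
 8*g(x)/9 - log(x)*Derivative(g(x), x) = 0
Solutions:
 g(x) = C1*exp(8*li(x)/9)


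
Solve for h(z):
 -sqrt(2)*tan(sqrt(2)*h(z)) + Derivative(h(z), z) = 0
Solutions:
 h(z) = sqrt(2)*(pi - asin(C1*exp(2*z)))/2
 h(z) = sqrt(2)*asin(C1*exp(2*z))/2


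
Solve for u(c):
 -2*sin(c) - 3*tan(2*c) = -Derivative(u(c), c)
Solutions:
 u(c) = C1 - 3*log(cos(2*c))/2 - 2*cos(c)


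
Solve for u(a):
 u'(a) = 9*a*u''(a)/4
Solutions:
 u(a) = C1 + C2*a^(13/9)


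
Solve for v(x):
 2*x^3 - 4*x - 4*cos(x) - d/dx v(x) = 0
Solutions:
 v(x) = C1 + x^4/2 - 2*x^2 - 4*sin(x)


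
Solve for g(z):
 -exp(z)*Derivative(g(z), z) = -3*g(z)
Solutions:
 g(z) = C1*exp(-3*exp(-z))


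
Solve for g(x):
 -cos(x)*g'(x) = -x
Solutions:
 g(x) = C1 + Integral(x/cos(x), x)


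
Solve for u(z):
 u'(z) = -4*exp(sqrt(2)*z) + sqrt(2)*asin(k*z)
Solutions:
 u(z) = C1 + sqrt(2)*Piecewise((z*asin(k*z) + sqrt(-k^2*z^2 + 1)/k, Ne(k, 0)), (0, True)) - 2*sqrt(2)*exp(sqrt(2)*z)


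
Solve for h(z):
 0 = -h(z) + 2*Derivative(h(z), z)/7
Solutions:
 h(z) = C1*exp(7*z/2)


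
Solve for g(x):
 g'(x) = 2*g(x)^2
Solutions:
 g(x) = -1/(C1 + 2*x)


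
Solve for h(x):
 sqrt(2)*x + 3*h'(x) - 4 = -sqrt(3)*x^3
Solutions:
 h(x) = C1 - sqrt(3)*x^4/12 - sqrt(2)*x^2/6 + 4*x/3


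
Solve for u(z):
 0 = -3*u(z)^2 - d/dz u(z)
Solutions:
 u(z) = 1/(C1 + 3*z)


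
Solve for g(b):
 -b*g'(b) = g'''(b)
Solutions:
 g(b) = C1 + Integral(C2*airyai(-b) + C3*airybi(-b), b)


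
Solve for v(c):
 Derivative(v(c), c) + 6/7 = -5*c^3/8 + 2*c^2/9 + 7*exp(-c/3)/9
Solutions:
 v(c) = C1 - 5*c^4/32 + 2*c^3/27 - 6*c/7 - 7*exp(-c/3)/3


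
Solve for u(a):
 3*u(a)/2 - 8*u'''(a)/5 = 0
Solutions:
 u(a) = C3*exp(15^(1/3)*2^(2/3)*a/4) + (C1*sin(2^(2/3)*3^(5/6)*5^(1/3)*a/8) + C2*cos(2^(2/3)*3^(5/6)*5^(1/3)*a/8))*exp(-15^(1/3)*2^(2/3)*a/8)


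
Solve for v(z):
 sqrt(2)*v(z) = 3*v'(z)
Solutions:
 v(z) = C1*exp(sqrt(2)*z/3)


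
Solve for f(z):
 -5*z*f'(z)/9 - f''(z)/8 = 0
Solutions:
 f(z) = C1 + C2*erf(2*sqrt(5)*z/3)


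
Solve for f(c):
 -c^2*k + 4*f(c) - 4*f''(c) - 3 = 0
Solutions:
 f(c) = C1*exp(-c) + C2*exp(c) + c^2*k/4 + k/2 + 3/4


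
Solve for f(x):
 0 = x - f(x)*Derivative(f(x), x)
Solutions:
 f(x) = -sqrt(C1 + x^2)
 f(x) = sqrt(C1 + x^2)


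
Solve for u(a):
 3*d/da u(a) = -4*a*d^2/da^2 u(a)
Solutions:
 u(a) = C1 + C2*a^(1/4)


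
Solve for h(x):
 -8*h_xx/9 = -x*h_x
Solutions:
 h(x) = C1 + C2*erfi(3*x/4)


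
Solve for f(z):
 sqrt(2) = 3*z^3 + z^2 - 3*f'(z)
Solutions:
 f(z) = C1 + z^4/4 + z^3/9 - sqrt(2)*z/3


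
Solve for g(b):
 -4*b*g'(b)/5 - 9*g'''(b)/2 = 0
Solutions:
 g(b) = C1 + Integral(C2*airyai(-2*75^(1/3)*b/15) + C3*airybi(-2*75^(1/3)*b/15), b)


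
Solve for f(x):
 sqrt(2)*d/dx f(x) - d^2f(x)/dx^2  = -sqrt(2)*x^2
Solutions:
 f(x) = C1 + C2*exp(sqrt(2)*x) - x^3/3 - sqrt(2)*x^2/2 - x


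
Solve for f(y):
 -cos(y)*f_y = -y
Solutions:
 f(y) = C1 + Integral(y/cos(y), y)


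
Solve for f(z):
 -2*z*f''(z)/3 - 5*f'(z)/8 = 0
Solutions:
 f(z) = C1 + C2*z^(1/16)


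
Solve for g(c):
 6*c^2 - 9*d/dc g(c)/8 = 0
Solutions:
 g(c) = C1 + 16*c^3/9


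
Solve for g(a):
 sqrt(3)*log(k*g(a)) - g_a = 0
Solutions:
 li(k*g(a))/k = C1 + sqrt(3)*a


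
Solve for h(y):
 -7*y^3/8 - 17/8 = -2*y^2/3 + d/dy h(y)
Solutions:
 h(y) = C1 - 7*y^4/32 + 2*y^3/9 - 17*y/8


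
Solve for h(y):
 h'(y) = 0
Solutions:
 h(y) = C1


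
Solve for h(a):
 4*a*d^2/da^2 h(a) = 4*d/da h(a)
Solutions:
 h(a) = C1 + C2*a^2


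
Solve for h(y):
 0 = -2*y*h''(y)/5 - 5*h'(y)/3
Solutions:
 h(y) = C1 + C2/y^(19/6)


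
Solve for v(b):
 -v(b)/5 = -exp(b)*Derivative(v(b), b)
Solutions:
 v(b) = C1*exp(-exp(-b)/5)


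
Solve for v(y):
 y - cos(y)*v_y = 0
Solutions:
 v(y) = C1 + Integral(y/cos(y), y)


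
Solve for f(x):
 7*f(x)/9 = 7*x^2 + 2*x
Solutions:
 f(x) = 9*x*(7*x + 2)/7


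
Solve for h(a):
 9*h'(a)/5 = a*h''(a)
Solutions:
 h(a) = C1 + C2*a^(14/5)


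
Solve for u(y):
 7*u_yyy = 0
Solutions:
 u(y) = C1 + C2*y + C3*y^2


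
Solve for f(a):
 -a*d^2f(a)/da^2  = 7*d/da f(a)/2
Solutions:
 f(a) = C1 + C2/a^(5/2)


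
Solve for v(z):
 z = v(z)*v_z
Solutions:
 v(z) = -sqrt(C1 + z^2)
 v(z) = sqrt(C1 + z^2)


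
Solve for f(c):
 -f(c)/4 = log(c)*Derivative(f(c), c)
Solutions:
 f(c) = C1*exp(-li(c)/4)


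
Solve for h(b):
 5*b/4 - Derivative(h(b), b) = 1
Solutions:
 h(b) = C1 + 5*b^2/8 - b


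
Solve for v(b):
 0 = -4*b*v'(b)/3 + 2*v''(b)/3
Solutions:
 v(b) = C1 + C2*erfi(b)


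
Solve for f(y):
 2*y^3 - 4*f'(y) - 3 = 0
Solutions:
 f(y) = C1 + y^4/8 - 3*y/4


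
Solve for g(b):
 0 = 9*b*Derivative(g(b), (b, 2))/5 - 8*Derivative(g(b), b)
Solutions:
 g(b) = C1 + C2*b^(49/9)


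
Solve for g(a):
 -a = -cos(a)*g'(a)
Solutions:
 g(a) = C1 + Integral(a/cos(a), a)


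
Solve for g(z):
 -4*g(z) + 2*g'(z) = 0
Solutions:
 g(z) = C1*exp(2*z)


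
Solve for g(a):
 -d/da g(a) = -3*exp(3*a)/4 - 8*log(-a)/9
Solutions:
 g(a) = C1 + 8*a*log(-a)/9 - 8*a/9 + exp(3*a)/4


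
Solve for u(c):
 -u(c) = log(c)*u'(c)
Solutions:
 u(c) = C1*exp(-li(c))


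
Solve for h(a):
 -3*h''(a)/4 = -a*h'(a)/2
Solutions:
 h(a) = C1 + C2*erfi(sqrt(3)*a/3)


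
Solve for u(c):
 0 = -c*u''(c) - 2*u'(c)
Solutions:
 u(c) = C1 + C2/c


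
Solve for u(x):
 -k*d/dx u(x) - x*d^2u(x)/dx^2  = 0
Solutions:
 u(x) = C1 + x^(1 - re(k))*(C2*sin(log(x)*Abs(im(k))) + C3*cos(log(x)*im(k)))


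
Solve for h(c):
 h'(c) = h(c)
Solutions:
 h(c) = C1*exp(c)


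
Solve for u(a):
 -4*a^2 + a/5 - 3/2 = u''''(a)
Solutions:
 u(a) = C1 + C2*a + C3*a^2 + C4*a^3 - a^6/90 + a^5/600 - a^4/16


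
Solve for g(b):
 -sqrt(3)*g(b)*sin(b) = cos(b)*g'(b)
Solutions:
 g(b) = C1*cos(b)^(sqrt(3))


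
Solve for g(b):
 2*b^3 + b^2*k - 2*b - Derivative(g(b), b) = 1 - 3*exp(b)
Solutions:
 g(b) = C1 + b^4/2 + b^3*k/3 - b^2 - b + 3*exp(b)


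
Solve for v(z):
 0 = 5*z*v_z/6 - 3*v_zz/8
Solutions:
 v(z) = C1 + C2*erfi(sqrt(10)*z/3)


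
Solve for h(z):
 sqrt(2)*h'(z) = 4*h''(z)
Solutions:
 h(z) = C1 + C2*exp(sqrt(2)*z/4)


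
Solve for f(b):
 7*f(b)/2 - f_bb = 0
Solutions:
 f(b) = C1*exp(-sqrt(14)*b/2) + C2*exp(sqrt(14)*b/2)


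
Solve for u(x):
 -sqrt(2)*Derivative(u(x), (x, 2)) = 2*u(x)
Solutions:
 u(x) = C1*sin(2^(1/4)*x) + C2*cos(2^(1/4)*x)


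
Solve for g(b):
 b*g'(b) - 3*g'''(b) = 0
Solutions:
 g(b) = C1 + Integral(C2*airyai(3^(2/3)*b/3) + C3*airybi(3^(2/3)*b/3), b)


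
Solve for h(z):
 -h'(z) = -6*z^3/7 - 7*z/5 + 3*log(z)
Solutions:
 h(z) = C1 + 3*z^4/14 + 7*z^2/10 - 3*z*log(z) + 3*z


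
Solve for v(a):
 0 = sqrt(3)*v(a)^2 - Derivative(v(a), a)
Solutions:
 v(a) = -1/(C1 + sqrt(3)*a)


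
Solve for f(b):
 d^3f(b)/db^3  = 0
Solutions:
 f(b) = C1 + C2*b + C3*b^2


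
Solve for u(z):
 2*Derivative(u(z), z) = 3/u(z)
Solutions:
 u(z) = -sqrt(C1 + 3*z)
 u(z) = sqrt(C1 + 3*z)


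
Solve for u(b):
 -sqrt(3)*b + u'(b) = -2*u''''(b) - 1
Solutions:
 u(b) = C1 + C4*exp(-2^(2/3)*b/2) + sqrt(3)*b^2/2 - b + (C2*sin(2^(2/3)*sqrt(3)*b/4) + C3*cos(2^(2/3)*sqrt(3)*b/4))*exp(2^(2/3)*b/4)


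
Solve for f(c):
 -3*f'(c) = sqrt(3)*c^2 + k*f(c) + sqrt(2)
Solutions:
 f(c) = C1*exp(-c*k/3) - sqrt(3)*c^2/k + 6*sqrt(3)*c/k^2 - sqrt(2)/k - 18*sqrt(3)/k^3


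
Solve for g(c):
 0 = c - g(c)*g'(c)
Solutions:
 g(c) = -sqrt(C1 + c^2)
 g(c) = sqrt(C1 + c^2)


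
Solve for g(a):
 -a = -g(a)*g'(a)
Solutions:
 g(a) = -sqrt(C1 + a^2)
 g(a) = sqrt(C1 + a^2)


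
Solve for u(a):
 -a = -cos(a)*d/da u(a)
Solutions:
 u(a) = C1 + Integral(a/cos(a), a)


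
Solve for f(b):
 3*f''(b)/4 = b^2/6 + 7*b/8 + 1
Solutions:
 f(b) = C1 + C2*b + b^4/54 + 7*b^3/36 + 2*b^2/3


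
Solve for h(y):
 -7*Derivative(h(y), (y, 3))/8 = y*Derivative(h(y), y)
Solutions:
 h(y) = C1 + Integral(C2*airyai(-2*7^(2/3)*y/7) + C3*airybi(-2*7^(2/3)*y/7), y)


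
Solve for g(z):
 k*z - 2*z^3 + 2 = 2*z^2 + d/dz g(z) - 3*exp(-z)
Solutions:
 g(z) = C1 + k*z^2/2 - z^4/2 - 2*z^3/3 + 2*z - 3*exp(-z)


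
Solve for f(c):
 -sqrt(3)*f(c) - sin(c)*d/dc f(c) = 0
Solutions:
 f(c) = C1*(cos(c) + 1)^(sqrt(3)/2)/(cos(c) - 1)^(sqrt(3)/2)


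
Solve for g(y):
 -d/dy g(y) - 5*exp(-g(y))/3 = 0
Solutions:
 g(y) = log(C1 - 5*y/3)


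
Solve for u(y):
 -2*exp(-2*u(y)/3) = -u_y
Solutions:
 u(y) = 3*log(-sqrt(C1 + 2*y)) - 3*log(3) + 3*log(6)/2
 u(y) = 3*log(C1 + 2*y)/2 - 3*log(3) + 3*log(6)/2


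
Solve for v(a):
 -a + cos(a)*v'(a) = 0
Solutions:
 v(a) = C1 + Integral(a/cos(a), a)


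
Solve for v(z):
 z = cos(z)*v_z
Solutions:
 v(z) = C1 + Integral(z/cos(z), z)


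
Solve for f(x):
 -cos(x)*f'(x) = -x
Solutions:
 f(x) = C1 + Integral(x/cos(x), x)


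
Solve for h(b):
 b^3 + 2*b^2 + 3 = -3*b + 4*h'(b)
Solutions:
 h(b) = C1 + b^4/16 + b^3/6 + 3*b^2/8 + 3*b/4


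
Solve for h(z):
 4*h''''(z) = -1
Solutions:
 h(z) = C1 + C2*z + C3*z^2 + C4*z^3 - z^4/96


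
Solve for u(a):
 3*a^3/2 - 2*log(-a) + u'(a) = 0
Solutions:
 u(a) = C1 - 3*a^4/8 + 2*a*log(-a) - 2*a


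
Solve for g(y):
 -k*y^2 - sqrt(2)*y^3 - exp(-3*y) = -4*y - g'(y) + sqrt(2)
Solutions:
 g(y) = C1 + k*y^3/3 + sqrt(2)*y^4/4 - 2*y^2 + sqrt(2)*y - exp(-3*y)/3


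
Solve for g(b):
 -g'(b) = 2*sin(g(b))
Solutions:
 g(b) = -acos((-C1 - exp(4*b))/(C1 - exp(4*b))) + 2*pi
 g(b) = acos((-C1 - exp(4*b))/(C1 - exp(4*b)))


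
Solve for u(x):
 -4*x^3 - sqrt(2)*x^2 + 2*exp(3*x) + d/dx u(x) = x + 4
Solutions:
 u(x) = C1 + x^4 + sqrt(2)*x^3/3 + x^2/2 + 4*x - 2*exp(3*x)/3


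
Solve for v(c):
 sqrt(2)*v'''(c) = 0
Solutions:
 v(c) = C1 + C2*c + C3*c^2


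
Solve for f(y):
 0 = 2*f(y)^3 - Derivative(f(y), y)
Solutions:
 f(y) = -sqrt(2)*sqrt(-1/(C1 + 2*y))/2
 f(y) = sqrt(2)*sqrt(-1/(C1 + 2*y))/2


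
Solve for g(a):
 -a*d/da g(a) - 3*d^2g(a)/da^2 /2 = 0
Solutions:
 g(a) = C1 + C2*erf(sqrt(3)*a/3)


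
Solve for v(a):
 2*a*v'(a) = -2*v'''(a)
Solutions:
 v(a) = C1 + Integral(C2*airyai(-a) + C3*airybi(-a), a)


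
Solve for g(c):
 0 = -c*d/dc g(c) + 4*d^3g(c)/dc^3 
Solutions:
 g(c) = C1 + Integral(C2*airyai(2^(1/3)*c/2) + C3*airybi(2^(1/3)*c/2), c)


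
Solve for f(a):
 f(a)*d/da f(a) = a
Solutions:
 f(a) = -sqrt(C1 + a^2)
 f(a) = sqrt(C1 + a^2)


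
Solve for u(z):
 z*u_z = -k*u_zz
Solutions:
 u(z) = C1 + C2*sqrt(k)*erf(sqrt(2)*z*sqrt(1/k)/2)


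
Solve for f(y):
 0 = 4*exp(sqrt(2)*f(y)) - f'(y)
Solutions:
 f(y) = sqrt(2)*(2*log(-1/(C1 + 4*y)) - log(2))/4


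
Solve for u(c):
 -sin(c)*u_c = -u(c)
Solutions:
 u(c) = C1*sqrt(cos(c) - 1)/sqrt(cos(c) + 1)


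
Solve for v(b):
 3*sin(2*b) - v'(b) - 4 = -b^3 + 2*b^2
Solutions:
 v(b) = C1 + b^4/4 - 2*b^3/3 - 4*b - 3*cos(2*b)/2


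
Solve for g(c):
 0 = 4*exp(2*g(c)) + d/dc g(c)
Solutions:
 g(c) = log(-sqrt(-1/(C1 - 4*c))) - log(2)/2
 g(c) = log(-1/(C1 - 4*c))/2 - log(2)/2


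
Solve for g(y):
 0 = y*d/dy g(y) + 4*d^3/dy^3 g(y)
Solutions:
 g(y) = C1 + Integral(C2*airyai(-2^(1/3)*y/2) + C3*airybi(-2^(1/3)*y/2), y)


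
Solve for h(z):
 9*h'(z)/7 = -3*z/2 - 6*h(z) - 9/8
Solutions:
 h(z) = C1*exp(-14*z/3) - z/4 - 15/112


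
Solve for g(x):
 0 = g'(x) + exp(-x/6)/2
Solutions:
 g(x) = C1 + 3*exp(-x/6)


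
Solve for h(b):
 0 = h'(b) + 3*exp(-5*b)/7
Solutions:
 h(b) = C1 + 3*exp(-5*b)/35


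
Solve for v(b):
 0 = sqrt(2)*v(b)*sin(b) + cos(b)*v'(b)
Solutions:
 v(b) = C1*cos(b)^(sqrt(2))


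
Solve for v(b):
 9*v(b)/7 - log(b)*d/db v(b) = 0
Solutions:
 v(b) = C1*exp(9*li(b)/7)


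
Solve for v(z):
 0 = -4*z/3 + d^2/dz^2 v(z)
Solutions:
 v(z) = C1 + C2*z + 2*z^3/9


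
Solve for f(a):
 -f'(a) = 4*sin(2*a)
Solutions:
 f(a) = C1 + 2*cos(2*a)


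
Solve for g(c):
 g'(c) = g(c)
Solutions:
 g(c) = C1*exp(c)


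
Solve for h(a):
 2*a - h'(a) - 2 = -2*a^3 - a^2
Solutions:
 h(a) = C1 + a^4/2 + a^3/3 + a^2 - 2*a


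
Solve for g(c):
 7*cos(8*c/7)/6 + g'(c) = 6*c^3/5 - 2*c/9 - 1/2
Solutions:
 g(c) = C1 + 3*c^4/10 - c^2/9 - c/2 - 49*sin(8*c/7)/48


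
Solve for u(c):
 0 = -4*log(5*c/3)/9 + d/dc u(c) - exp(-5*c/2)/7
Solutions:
 u(c) = C1 + 4*c*log(c)/9 + 4*c*(-log(3) - 1 + log(5))/9 - 2*exp(-5*c/2)/35


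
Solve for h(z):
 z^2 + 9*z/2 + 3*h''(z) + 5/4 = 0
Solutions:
 h(z) = C1 + C2*z - z^4/36 - z^3/4 - 5*z^2/24


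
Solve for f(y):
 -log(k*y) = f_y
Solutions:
 f(y) = C1 - y*log(k*y) + y


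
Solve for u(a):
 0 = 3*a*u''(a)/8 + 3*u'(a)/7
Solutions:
 u(a) = C1 + C2/a^(1/7)


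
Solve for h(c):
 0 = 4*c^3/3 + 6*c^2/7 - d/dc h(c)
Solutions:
 h(c) = C1 + c^4/3 + 2*c^3/7


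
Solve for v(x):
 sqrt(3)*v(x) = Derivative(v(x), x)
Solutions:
 v(x) = C1*exp(sqrt(3)*x)


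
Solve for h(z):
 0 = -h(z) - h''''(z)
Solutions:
 h(z) = (C1*sin(sqrt(2)*z/2) + C2*cos(sqrt(2)*z/2))*exp(-sqrt(2)*z/2) + (C3*sin(sqrt(2)*z/2) + C4*cos(sqrt(2)*z/2))*exp(sqrt(2)*z/2)


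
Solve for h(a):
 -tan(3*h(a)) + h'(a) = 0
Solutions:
 h(a) = -asin(C1*exp(3*a))/3 + pi/3
 h(a) = asin(C1*exp(3*a))/3


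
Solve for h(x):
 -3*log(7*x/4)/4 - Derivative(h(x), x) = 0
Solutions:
 h(x) = C1 - 3*x*log(x)/4 - 3*x*log(7)/4 + 3*x/4 + 3*x*log(2)/2


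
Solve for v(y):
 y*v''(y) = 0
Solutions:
 v(y) = C1 + C2*y


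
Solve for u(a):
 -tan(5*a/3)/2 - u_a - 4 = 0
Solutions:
 u(a) = C1 - 4*a + 3*log(cos(5*a/3))/10


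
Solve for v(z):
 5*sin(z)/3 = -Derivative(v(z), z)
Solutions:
 v(z) = C1 + 5*cos(z)/3


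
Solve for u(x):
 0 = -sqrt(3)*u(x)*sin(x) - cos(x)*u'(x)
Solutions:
 u(x) = C1*cos(x)^(sqrt(3))


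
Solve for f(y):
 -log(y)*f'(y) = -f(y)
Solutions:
 f(y) = C1*exp(li(y))


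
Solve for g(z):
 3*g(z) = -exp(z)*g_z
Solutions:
 g(z) = C1*exp(3*exp(-z))


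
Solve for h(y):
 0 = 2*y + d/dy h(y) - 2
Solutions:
 h(y) = C1 - y^2 + 2*y


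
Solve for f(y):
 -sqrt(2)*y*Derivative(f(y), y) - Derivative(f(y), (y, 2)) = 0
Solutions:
 f(y) = C1 + C2*erf(2^(3/4)*y/2)


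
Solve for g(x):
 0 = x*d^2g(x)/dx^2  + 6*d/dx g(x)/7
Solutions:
 g(x) = C1 + C2*x^(1/7)


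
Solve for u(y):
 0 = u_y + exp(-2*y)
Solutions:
 u(y) = C1 + exp(-2*y)/2


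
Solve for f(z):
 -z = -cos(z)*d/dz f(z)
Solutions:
 f(z) = C1 + Integral(z/cos(z), z)


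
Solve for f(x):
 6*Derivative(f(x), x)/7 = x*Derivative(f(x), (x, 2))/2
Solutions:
 f(x) = C1 + C2*x^(19/7)


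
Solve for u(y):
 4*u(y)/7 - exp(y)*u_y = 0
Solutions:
 u(y) = C1*exp(-4*exp(-y)/7)


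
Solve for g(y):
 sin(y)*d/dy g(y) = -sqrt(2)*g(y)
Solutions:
 g(y) = C1*(cos(y) + 1)^(sqrt(2)/2)/(cos(y) - 1)^(sqrt(2)/2)


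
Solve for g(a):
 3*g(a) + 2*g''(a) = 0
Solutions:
 g(a) = C1*sin(sqrt(6)*a/2) + C2*cos(sqrt(6)*a/2)


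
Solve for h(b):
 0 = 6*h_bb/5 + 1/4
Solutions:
 h(b) = C1 + C2*b - 5*b^2/48


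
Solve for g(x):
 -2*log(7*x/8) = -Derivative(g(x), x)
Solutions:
 g(x) = C1 + 2*x*log(x) - 2*x + x*log(49/64)


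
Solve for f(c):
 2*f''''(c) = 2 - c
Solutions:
 f(c) = C1 + C2*c + C3*c^2 + C4*c^3 - c^5/240 + c^4/24


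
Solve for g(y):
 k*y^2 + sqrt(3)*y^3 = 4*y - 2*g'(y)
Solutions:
 g(y) = C1 - k*y^3/6 - sqrt(3)*y^4/8 + y^2


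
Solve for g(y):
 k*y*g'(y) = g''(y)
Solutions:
 g(y) = Piecewise((-sqrt(2)*sqrt(pi)*C1*erf(sqrt(2)*y*sqrt(-k)/2)/(2*sqrt(-k)) - C2, (k > 0) | (k < 0)), (-C1*y - C2, True))


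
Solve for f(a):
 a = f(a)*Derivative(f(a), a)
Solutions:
 f(a) = -sqrt(C1 + a^2)
 f(a) = sqrt(C1 + a^2)


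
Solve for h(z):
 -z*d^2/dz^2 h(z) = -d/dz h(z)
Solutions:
 h(z) = C1 + C2*z^2


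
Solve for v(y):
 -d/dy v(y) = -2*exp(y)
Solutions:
 v(y) = C1 + 2*exp(y)


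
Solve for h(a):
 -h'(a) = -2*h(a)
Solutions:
 h(a) = C1*exp(2*a)


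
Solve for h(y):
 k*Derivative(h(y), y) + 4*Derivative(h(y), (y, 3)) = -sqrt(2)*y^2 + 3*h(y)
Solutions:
 h(y) = C1*exp(y*(-k/((-3^(1/3) + 3^(5/6)*I)*(sqrt(3)*sqrt(k^3 + 243) + 27)^(1/3)) - 3^(1/3)*(sqrt(3)*sqrt(k^3 + 243) + 27)^(1/3)/12 + 3^(5/6)*I*(sqrt(3)*sqrt(k^3 + 243) + 27)^(1/3)/12)) + C2*exp(y*(k/((3^(1/3) + 3^(5/6)*I)*(sqrt(3)*sqrt(k^3 + 243) + 27)^(1/3)) - 3^(1/3)*(sqrt(3)*sqrt(k^3 + 243) + 27)^(1/3)/12 - 3^(5/6)*I*(sqrt(3)*sqrt(k^3 + 243) + 27)^(1/3)/12)) + C3*exp(3^(1/3)*y*(-3^(1/3)*k/(sqrt(3)*sqrt(k^3 + 243) + 27)^(1/3) + (sqrt(3)*sqrt(k^3 + 243) + 27)^(1/3))/6) + 2*sqrt(2)*k^2/27 + 2*sqrt(2)*k*y/9 + sqrt(2)*y^2/3


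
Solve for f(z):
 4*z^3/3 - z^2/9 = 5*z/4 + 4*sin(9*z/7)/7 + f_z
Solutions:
 f(z) = C1 + z^4/3 - z^3/27 - 5*z^2/8 + 4*cos(9*z/7)/9


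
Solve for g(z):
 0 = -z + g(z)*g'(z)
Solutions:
 g(z) = -sqrt(C1 + z^2)
 g(z) = sqrt(C1 + z^2)


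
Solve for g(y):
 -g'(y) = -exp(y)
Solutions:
 g(y) = C1 + exp(y)


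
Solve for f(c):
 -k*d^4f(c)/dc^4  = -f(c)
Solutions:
 f(c) = C1*exp(-c*(1/k)^(1/4)) + C2*exp(c*(1/k)^(1/4)) + C3*exp(-I*c*(1/k)^(1/4)) + C4*exp(I*c*(1/k)^(1/4))


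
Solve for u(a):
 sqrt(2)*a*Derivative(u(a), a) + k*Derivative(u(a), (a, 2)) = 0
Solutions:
 u(a) = C1 + C2*sqrt(k)*erf(2^(3/4)*a*sqrt(1/k)/2)


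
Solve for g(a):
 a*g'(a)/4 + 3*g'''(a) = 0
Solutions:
 g(a) = C1 + Integral(C2*airyai(-18^(1/3)*a/6) + C3*airybi(-18^(1/3)*a/6), a)


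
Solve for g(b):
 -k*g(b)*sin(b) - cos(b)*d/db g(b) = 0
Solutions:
 g(b) = C1*exp(k*log(cos(b)))


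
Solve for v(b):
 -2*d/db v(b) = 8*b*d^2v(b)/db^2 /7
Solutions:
 v(b) = C1 + C2/b^(3/4)


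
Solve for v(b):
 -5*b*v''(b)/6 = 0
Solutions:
 v(b) = C1 + C2*b


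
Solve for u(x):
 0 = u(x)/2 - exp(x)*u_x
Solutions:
 u(x) = C1*exp(-exp(-x)/2)


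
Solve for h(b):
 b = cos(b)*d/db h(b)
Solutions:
 h(b) = C1 + Integral(b/cos(b), b)


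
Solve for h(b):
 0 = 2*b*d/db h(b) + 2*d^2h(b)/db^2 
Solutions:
 h(b) = C1 + C2*erf(sqrt(2)*b/2)


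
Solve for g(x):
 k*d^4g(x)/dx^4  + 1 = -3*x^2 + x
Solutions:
 g(x) = C1 + C2*x + C3*x^2 + C4*x^3 - x^6/(120*k) + x^5/(120*k) - x^4/(24*k)


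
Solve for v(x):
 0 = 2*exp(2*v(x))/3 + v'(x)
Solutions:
 v(x) = log(-sqrt(1/(C1 + 2*x))) - log(2) + log(6)/2
 v(x) = log(1/(C1 + 2*x))/2 - log(2) + log(6)/2


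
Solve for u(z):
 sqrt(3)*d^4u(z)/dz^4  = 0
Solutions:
 u(z) = C1 + C2*z + C3*z^2 + C4*z^3


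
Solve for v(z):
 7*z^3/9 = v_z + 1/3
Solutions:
 v(z) = C1 + 7*z^4/36 - z/3


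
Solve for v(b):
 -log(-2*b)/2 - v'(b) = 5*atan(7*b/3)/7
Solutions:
 v(b) = C1 - b*log(-b)/2 - 5*b*atan(7*b/3)/7 - b*log(2)/2 + b/2 + 15*log(49*b^2 + 9)/98


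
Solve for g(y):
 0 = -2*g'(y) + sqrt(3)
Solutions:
 g(y) = C1 + sqrt(3)*y/2


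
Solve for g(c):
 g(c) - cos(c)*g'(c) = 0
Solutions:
 g(c) = C1*sqrt(sin(c) + 1)/sqrt(sin(c) - 1)


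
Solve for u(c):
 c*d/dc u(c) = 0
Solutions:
 u(c) = C1


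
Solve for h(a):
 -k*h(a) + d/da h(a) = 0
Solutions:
 h(a) = C1*exp(a*k)


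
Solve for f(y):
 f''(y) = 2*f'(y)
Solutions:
 f(y) = C1 + C2*exp(2*y)


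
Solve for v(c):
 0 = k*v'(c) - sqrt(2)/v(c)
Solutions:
 v(c) = -sqrt(C1 + 2*sqrt(2)*c/k)
 v(c) = sqrt(C1 + 2*sqrt(2)*c/k)


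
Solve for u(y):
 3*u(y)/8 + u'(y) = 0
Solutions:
 u(y) = C1*exp(-3*y/8)


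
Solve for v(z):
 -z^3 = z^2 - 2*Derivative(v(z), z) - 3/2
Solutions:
 v(z) = C1 + z^4/8 + z^3/6 - 3*z/4


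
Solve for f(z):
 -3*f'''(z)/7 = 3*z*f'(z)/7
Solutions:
 f(z) = C1 + Integral(C2*airyai(-z) + C3*airybi(-z), z)


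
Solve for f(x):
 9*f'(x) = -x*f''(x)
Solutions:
 f(x) = C1 + C2/x^8


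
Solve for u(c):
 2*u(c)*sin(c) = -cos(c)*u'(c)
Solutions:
 u(c) = C1*cos(c)^2


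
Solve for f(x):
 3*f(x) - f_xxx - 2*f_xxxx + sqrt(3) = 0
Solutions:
 f(x) = C1*exp(x*(-2 - 1/(4 + sqrt(17))^(1/3) + (4 + sqrt(17))^(1/3))/4)*sin(sqrt(3)*x*((4 + sqrt(17))^(-1/3) + (4 + sqrt(17))^(1/3))/4) + C2*exp(x*(-2 - 1/(4 + sqrt(17))^(1/3) + (4 + sqrt(17))^(1/3))/4)*cos(sqrt(3)*x*((4 + sqrt(17))^(-1/3) + (4 + sqrt(17))^(1/3))/4) + C3*exp(x) + C4*exp(x*(-(4 + sqrt(17))^(1/3) - 1 + (4 + sqrt(17))^(-1/3))/2) - sqrt(3)/3


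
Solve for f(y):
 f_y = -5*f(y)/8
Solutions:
 f(y) = C1*exp(-5*y/8)


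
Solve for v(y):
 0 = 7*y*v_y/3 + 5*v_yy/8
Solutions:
 v(y) = C1 + C2*erf(2*sqrt(105)*y/15)


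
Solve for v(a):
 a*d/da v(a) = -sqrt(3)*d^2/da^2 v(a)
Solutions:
 v(a) = C1 + C2*erf(sqrt(2)*3^(3/4)*a/6)


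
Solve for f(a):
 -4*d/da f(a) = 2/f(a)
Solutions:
 f(a) = -sqrt(C1 - a)
 f(a) = sqrt(C1 - a)


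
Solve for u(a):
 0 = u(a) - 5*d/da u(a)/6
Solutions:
 u(a) = C1*exp(6*a/5)


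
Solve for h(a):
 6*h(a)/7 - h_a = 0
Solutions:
 h(a) = C1*exp(6*a/7)


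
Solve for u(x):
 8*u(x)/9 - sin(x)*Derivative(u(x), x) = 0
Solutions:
 u(x) = C1*(cos(x) - 1)^(4/9)/(cos(x) + 1)^(4/9)


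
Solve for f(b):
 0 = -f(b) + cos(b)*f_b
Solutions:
 f(b) = C1*sqrt(sin(b) + 1)/sqrt(sin(b) - 1)


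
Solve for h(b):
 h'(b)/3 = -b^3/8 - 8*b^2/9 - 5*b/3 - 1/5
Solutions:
 h(b) = C1 - 3*b^4/32 - 8*b^3/9 - 5*b^2/2 - 3*b/5


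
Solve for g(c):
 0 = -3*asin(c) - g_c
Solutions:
 g(c) = C1 - 3*c*asin(c) - 3*sqrt(1 - c^2)


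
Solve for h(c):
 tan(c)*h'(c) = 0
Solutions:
 h(c) = C1


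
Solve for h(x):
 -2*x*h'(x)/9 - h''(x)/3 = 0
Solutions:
 h(x) = C1 + C2*erf(sqrt(3)*x/3)


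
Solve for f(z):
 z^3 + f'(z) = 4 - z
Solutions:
 f(z) = C1 - z^4/4 - z^2/2 + 4*z


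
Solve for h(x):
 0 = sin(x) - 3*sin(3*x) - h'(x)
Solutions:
 h(x) = C1 - cos(x) + cos(3*x)


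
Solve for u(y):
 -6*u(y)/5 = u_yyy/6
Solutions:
 u(y) = C3*exp(-30^(2/3)*y/5) + (C1*sin(3*10^(2/3)*3^(1/6)*y/10) + C2*cos(3*10^(2/3)*3^(1/6)*y/10))*exp(30^(2/3)*y/10)


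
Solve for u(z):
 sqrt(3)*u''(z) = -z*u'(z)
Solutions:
 u(z) = C1 + C2*erf(sqrt(2)*3^(3/4)*z/6)


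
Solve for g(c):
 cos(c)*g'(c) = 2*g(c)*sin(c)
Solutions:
 g(c) = C1/cos(c)^2


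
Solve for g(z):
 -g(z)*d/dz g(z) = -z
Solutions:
 g(z) = -sqrt(C1 + z^2)
 g(z) = sqrt(C1 + z^2)


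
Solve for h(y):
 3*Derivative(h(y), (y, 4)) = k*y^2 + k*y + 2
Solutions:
 h(y) = C1 + C2*y + C3*y^2 + C4*y^3 + k*y^6/1080 + k*y^5/360 + y^4/36


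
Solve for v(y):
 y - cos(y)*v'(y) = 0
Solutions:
 v(y) = C1 + Integral(y/cos(y), y)


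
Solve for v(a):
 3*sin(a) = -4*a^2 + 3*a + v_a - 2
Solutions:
 v(a) = C1 + 4*a^3/3 - 3*a^2/2 + 2*a - 3*cos(a)


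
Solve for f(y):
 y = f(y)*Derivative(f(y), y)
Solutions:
 f(y) = -sqrt(C1 + y^2)
 f(y) = sqrt(C1 + y^2)


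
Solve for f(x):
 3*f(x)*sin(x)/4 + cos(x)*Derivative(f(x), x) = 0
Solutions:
 f(x) = C1*cos(x)^(3/4)


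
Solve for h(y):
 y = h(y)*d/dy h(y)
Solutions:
 h(y) = -sqrt(C1 + y^2)
 h(y) = sqrt(C1 + y^2)


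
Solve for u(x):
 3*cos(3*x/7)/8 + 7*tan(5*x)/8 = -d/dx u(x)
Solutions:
 u(x) = C1 + 7*log(cos(5*x))/40 - 7*sin(3*x/7)/8


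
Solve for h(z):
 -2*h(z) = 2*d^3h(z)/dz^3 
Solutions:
 h(z) = C3*exp(-z) + (C1*sin(sqrt(3)*z/2) + C2*cos(sqrt(3)*z/2))*exp(z/2)


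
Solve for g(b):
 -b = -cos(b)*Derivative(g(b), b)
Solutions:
 g(b) = C1 + Integral(b/cos(b), b)


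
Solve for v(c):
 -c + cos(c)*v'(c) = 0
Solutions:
 v(c) = C1 + Integral(c/cos(c), c)


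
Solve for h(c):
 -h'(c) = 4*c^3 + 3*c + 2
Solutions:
 h(c) = C1 - c^4 - 3*c^2/2 - 2*c


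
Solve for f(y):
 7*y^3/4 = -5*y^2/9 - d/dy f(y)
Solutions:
 f(y) = C1 - 7*y^4/16 - 5*y^3/27


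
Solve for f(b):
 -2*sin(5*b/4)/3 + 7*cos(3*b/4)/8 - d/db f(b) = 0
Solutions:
 f(b) = C1 + 7*sin(3*b/4)/6 + 8*cos(5*b/4)/15


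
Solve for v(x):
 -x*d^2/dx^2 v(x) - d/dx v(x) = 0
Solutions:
 v(x) = C1 + C2*log(x)


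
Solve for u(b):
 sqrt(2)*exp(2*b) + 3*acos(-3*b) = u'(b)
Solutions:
 u(b) = C1 + 3*b*acos(-3*b) + sqrt(1 - 9*b^2) + sqrt(2)*exp(2*b)/2


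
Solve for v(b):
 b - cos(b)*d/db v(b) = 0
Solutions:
 v(b) = C1 + Integral(b/cos(b), b)


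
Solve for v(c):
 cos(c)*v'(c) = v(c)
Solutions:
 v(c) = C1*sqrt(sin(c) + 1)/sqrt(sin(c) - 1)


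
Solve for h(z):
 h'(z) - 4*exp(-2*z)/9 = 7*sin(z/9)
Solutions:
 h(z) = C1 - 63*cos(z/9) - 2*exp(-2*z)/9


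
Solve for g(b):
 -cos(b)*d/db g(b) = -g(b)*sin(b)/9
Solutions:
 g(b) = C1/cos(b)^(1/9)


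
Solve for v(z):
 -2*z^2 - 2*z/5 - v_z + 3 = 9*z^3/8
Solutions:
 v(z) = C1 - 9*z^4/32 - 2*z^3/3 - z^2/5 + 3*z


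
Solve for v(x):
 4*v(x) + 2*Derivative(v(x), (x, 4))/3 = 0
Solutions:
 v(x) = (C1*sin(2^(3/4)*3^(1/4)*x/2) + C2*cos(2^(3/4)*3^(1/4)*x/2))*exp(-2^(3/4)*3^(1/4)*x/2) + (C3*sin(2^(3/4)*3^(1/4)*x/2) + C4*cos(2^(3/4)*3^(1/4)*x/2))*exp(2^(3/4)*3^(1/4)*x/2)


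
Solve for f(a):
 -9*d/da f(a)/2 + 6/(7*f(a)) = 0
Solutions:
 f(a) = -sqrt(C1 + 168*a)/21
 f(a) = sqrt(C1 + 168*a)/21


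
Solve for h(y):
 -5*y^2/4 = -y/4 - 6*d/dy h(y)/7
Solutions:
 h(y) = C1 + 35*y^3/72 - 7*y^2/48


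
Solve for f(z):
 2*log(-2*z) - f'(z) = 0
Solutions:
 f(z) = C1 + 2*z*log(-z) + 2*z*(-1 + log(2))


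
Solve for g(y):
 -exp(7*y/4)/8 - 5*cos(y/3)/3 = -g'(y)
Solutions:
 g(y) = C1 + exp(7*y/4)/14 + 5*sin(y/3)


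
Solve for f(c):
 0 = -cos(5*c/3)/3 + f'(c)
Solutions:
 f(c) = C1 + sin(5*c/3)/5


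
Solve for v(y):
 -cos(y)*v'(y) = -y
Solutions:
 v(y) = C1 + Integral(y/cos(y), y)


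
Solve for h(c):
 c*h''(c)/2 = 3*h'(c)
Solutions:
 h(c) = C1 + C2*c^7


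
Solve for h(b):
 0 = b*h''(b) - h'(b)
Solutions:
 h(b) = C1 + C2*b^2


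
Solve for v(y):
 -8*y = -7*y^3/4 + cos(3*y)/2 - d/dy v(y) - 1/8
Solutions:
 v(y) = C1 - 7*y^4/16 + 4*y^2 - y/8 + sin(3*y)/6


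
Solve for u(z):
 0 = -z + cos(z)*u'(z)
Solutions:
 u(z) = C1 + Integral(z/cos(z), z)


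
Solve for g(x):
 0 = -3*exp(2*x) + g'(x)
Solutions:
 g(x) = C1 + 3*exp(2*x)/2


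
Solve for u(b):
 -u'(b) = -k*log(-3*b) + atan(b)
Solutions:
 u(b) = C1 + b*k*(log(-b) - 1) + b*k*log(3) - b*atan(b) + log(b^2 + 1)/2


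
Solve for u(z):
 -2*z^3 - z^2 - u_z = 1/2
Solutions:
 u(z) = C1 - z^4/2 - z^3/3 - z/2


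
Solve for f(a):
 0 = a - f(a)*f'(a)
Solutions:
 f(a) = -sqrt(C1 + a^2)
 f(a) = sqrt(C1 + a^2)


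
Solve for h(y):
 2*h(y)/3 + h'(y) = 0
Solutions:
 h(y) = C1*exp(-2*y/3)


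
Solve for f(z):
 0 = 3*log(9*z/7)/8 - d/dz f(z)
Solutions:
 f(z) = C1 + 3*z*log(z)/8 - 3*z*log(7)/8 - 3*z/8 + 3*z*log(3)/4


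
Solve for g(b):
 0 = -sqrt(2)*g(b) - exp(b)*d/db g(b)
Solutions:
 g(b) = C1*exp(sqrt(2)*exp(-b))


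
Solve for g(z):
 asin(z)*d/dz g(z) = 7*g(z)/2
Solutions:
 g(z) = C1*exp(7*Integral(1/asin(z), z)/2)


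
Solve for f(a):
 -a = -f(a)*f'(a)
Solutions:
 f(a) = -sqrt(C1 + a^2)
 f(a) = sqrt(C1 + a^2)


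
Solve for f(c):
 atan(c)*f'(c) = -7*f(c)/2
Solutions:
 f(c) = C1*exp(-7*Integral(1/atan(c), c)/2)


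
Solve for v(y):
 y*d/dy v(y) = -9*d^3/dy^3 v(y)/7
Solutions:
 v(y) = C1 + Integral(C2*airyai(-21^(1/3)*y/3) + C3*airybi(-21^(1/3)*y/3), y)


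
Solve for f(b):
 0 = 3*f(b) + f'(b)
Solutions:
 f(b) = C1*exp(-3*b)


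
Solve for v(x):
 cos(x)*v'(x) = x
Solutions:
 v(x) = C1 + Integral(x/cos(x), x)


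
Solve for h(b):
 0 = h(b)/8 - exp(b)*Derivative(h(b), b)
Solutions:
 h(b) = C1*exp(-exp(-b)/8)


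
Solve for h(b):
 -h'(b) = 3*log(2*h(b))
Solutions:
 Integral(1/(log(_y) + log(2)), (_y, h(b)))/3 = C1 - b


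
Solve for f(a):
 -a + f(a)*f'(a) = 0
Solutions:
 f(a) = -sqrt(C1 + a^2)
 f(a) = sqrt(C1 + a^2)


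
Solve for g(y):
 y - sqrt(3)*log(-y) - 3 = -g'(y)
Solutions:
 g(y) = C1 - y^2/2 + sqrt(3)*y*log(-y) + y*(3 - sqrt(3))


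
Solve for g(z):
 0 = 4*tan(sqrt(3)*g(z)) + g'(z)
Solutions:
 g(z) = sqrt(3)*(pi - asin(C1*exp(-4*sqrt(3)*z)))/3
 g(z) = sqrt(3)*asin(C1*exp(-4*sqrt(3)*z))/3


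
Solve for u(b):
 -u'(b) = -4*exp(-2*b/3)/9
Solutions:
 u(b) = C1 - 2*exp(-2*b/3)/3


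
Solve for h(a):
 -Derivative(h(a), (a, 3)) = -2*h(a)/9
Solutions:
 h(a) = C3*exp(6^(1/3)*a/3) + (C1*sin(2^(1/3)*3^(5/6)*a/6) + C2*cos(2^(1/3)*3^(5/6)*a/6))*exp(-6^(1/3)*a/6)


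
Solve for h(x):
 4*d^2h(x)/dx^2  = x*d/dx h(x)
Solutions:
 h(x) = C1 + C2*erfi(sqrt(2)*x/4)


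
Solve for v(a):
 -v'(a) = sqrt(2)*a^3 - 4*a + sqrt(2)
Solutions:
 v(a) = C1 - sqrt(2)*a^4/4 + 2*a^2 - sqrt(2)*a


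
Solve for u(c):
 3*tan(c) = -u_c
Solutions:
 u(c) = C1 + 3*log(cos(c))


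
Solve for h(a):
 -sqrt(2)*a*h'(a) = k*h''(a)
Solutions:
 h(a) = C1 + C2*sqrt(k)*erf(2^(3/4)*a*sqrt(1/k)/2)


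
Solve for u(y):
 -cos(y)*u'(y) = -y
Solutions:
 u(y) = C1 + Integral(y/cos(y), y)


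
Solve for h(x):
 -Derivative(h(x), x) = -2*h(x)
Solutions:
 h(x) = C1*exp(2*x)


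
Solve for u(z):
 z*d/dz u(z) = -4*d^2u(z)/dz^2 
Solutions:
 u(z) = C1 + C2*erf(sqrt(2)*z/4)


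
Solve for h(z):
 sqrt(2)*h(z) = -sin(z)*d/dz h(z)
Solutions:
 h(z) = C1*(cos(z) + 1)^(sqrt(2)/2)/(cos(z) - 1)^(sqrt(2)/2)


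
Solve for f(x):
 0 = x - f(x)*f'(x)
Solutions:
 f(x) = -sqrt(C1 + x^2)
 f(x) = sqrt(C1 + x^2)


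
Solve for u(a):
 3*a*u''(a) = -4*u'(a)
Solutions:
 u(a) = C1 + C2/a^(1/3)


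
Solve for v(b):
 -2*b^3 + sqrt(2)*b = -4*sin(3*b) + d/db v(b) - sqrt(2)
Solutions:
 v(b) = C1 - b^4/2 + sqrt(2)*b^2/2 + sqrt(2)*b - 4*cos(3*b)/3


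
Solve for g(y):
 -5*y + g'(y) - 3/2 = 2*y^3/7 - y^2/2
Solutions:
 g(y) = C1 + y^4/14 - y^3/6 + 5*y^2/2 + 3*y/2


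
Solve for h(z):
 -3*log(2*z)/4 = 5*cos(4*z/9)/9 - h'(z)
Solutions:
 h(z) = C1 + 3*z*log(z)/4 - 3*z/4 + 3*z*log(2)/4 + 5*sin(4*z/9)/4


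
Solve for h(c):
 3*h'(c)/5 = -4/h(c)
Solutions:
 h(c) = -sqrt(C1 - 120*c)/3
 h(c) = sqrt(C1 - 120*c)/3


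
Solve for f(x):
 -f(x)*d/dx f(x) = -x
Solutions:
 f(x) = -sqrt(C1 + x^2)
 f(x) = sqrt(C1 + x^2)


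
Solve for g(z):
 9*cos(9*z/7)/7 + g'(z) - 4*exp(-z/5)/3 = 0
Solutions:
 g(z) = C1 - sin(9*z/7) - 20*exp(-z/5)/3


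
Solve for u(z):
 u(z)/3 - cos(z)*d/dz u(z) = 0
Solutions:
 u(z) = C1*(sin(z) + 1)^(1/6)/(sin(z) - 1)^(1/6)


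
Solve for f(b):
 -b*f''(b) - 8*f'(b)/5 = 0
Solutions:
 f(b) = C1 + C2/b^(3/5)


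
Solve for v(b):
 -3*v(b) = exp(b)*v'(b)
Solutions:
 v(b) = C1*exp(3*exp(-b))


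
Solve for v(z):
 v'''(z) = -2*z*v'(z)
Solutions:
 v(z) = C1 + Integral(C2*airyai(-2^(1/3)*z) + C3*airybi(-2^(1/3)*z), z)


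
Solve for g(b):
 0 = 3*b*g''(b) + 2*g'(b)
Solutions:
 g(b) = C1 + C2*b^(1/3)
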